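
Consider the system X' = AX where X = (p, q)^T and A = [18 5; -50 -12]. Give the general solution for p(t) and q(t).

p(t) = -K_1e^(3t)cos(5t) - K_2e^(3t)sin(5t), q(t) = K_1e^(3t)sin(5t) + 3K_1e^(3t)cos(5t) + 3K_2e^(3t)sin(5t) - K_2e^(3t)cos(5t)

Coefficient matrix A = [[18, 5], [-50, -12]].
Characteristic polynomial det(A - λI) = λ^2 - 6λ + 34 = 0.
Eigenvalues λ = 3 ± 5i (complex conjugate pair).
For λ=3+5i: an eigenvector is (-1,3) - i(0,1) = (-1, 3 - i).
A real fundamental pair from Re and Im of e^((3+5i)t)v: X_1 = e^(3t)(cos(5t)·(-1,3) + sin(5t)·(0,1)), X_2 = e^(3t)(sin(5t)·(-1,3) - cos(5t)·(0,1)).
General solution: K_1X_1 + K_2X_2.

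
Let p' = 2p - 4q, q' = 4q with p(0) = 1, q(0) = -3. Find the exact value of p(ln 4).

1456

A = [[2,-4],[0,4]]; eigenvalues λ = 4, 2.
Eigenvectors: (-2,1) for λ=4, (-1,0) for λ=2.
From the initial condition, c_1 = -3, c_2 = 5.
p(ln 4) = (-3)(4^4)(-2) + (5)(4^2)(-1) = 1456.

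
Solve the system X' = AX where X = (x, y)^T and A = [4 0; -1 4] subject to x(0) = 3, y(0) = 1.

x(t) = 3e^(4t), y(t) = -3te^(4t) + e^(4t)

Coefficient matrix A = [[4, 0], [-1, 4]].
Characteristic polynomial det(A - λI) = λ^2 - 8λ + 16 = 0.
Single eigenvalue λ = 4 with algebraic multiplicity 2.
Eigenvector v = (0,1); generalized eigenvector w with (A-λI)w=v is (-1,-2).
General solution: e^(4t)[c_1·v + c_2·(t·v + w)].
Applying x(0)=3, y(0)=1 gives c_1=-5, c_2=-3.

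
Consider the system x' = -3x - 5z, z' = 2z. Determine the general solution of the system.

x(t) = -C_1e^(2t) + C_2e^(-3t), z(t) = C_1e^(2t)

Coefficient matrix A = [[-3, -5], [0, 2]].
Characteristic polynomial det(A - λI) = λ^2 + λ - 6 = 0.
Eigenvalues λ = 2, -3.
For λ=2: (A-λI) row 1 is [-5, -5], so an eigenvector is (-1, 1).
For λ=-3: (A-λI) row 1 is [0, -5], so an eigenvector is (1, 0).
General solution: C_1e^(2t)(-1,1) + C_2e^(-3t)(1,0).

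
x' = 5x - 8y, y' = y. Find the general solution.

x(t) = c_1e^(5t) - 2c_2e^(t), y(t) = -c_2e^(t)

Coefficient matrix A = [[5, -8], [0, 1]].
Characteristic polynomial det(A - λI) = λ^2 - 6λ + 5 = 0.
Eigenvalues λ = 5, 1.
For λ=5: (A-λI) row 1 is [0, -8], so an eigenvector is (1, 0).
For λ=1: (A-λI) row 1 is [4, -8], so an eigenvector is (-2, -1).
General solution: c_1e^(5t)(1,0) + c_2e^(t)(-2,-1).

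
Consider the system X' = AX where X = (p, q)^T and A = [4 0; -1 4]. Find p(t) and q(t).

p(t) = -C_2e^(4t), q(t) = C_1e^(4t) + C_2te^(4t) + C_2e^(4t)

Coefficient matrix A = [[4, 0], [-1, 4]].
Characteristic polynomial det(A - λI) = λ^2 - 8λ + 16 = 0.
Single eigenvalue λ = 4 with algebraic multiplicity 2.
Eigenvector v = (0,1); generalized eigenvector w with (A-λI)w=v is (-1,1).
General solution: e^(4t)[C_1·v + C_2·(t·v + w)].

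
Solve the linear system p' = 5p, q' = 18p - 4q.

p(t) = -K_2e^(5t), q(t) = K_1e^(-4t) - 2K_2e^(5t)

Coefficient matrix A = [[5, 0], [18, -4]].
Characteristic polynomial det(A - λI) = λ^2 - λ - 20 = 0.
Eigenvalues λ = -4, 5.
For λ=-4: (A-λI) row 1 is [9, 0], so an eigenvector is (0, 1).
For λ=5: (A-λI) row 2 is [18, -9], so an eigenvector is (-1, -2).
General solution: K_1e^(-4t)(0,1) + K_2e^(5t)(-1,-2).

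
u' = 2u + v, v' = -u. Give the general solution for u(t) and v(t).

u(t) = -c_1e^(t) - c_2te^(t) + 2c_2e^(t), v(t) = c_1e^(t) + c_2te^(t) - 3c_2e^(t)

Coefficient matrix A = [[2, 1], [-1, 0]].
Characteristic polynomial det(A - λI) = λ^2 - 2λ + 1 = 0.
Single eigenvalue λ = 1 with algebraic multiplicity 2.
Eigenvector v = (-1,1); generalized eigenvector w with (A-λI)w=v is (2,-3).
General solution: e^(t)[c_1·v + c_2·(t·v + w)].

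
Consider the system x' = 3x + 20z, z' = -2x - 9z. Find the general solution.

x(t) = -3K_1e^(-3t)sin(2t) - K_1e^(-3t)cos(2t) - K_2e^(-3t)sin(2t) + 3K_2e^(-3t)cos(2t), z(t) = K_1e^(-3t)sin(2t) - K_2e^(-3t)cos(2t)

Coefficient matrix A = [[3, 20], [-2, -9]].
Characteristic polynomial det(A - λI) = λ^2 + 6λ + 13 = 0.
Eigenvalues λ = -3 ± 2i (complex conjugate pair).
For λ=-3+2i: an eigenvector is (-1,0) - i(-3,1) = (-1 + 3i, 0 - i).
A real fundamental pair from Re and Im of e^((-3+2i)t)v: X_1 = e^(-3t)(cos(2t)·(-1,0) + sin(2t)·(-3,1)), X_2 = e^(-3t)(sin(2t)·(-1,0) - cos(2t)·(-3,1)).
General solution: K_1X_1 + K_2X_2.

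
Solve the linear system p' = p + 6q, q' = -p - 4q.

Coefficient matrix A = [[1, 6], [-1, -4]].
Characteristic polynomial det(A - λI) = λ^2 + 3λ + 2 = 0.
Eigenvalues λ = -2, -1.
For λ=-2: (A-λI) row 1 is [3, 6], so an eigenvector is (2, -1).
For λ=-1: (A-λI) row 1 is [2, 6], so an eigenvector is (-3, 1).
General solution: c_1e^(-2t)(2,-1) + c_2e^(-t)(-3,1).

p(t) = 2c_1e^(-2t) - 3c_2e^(-t), q(t) = -c_1e^(-2t) + c_2e^(-t)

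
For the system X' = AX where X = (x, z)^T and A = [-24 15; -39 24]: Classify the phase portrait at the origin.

A = [[-24,15],[-39,24]]; det(A-λI) = λ^2 + 9.
λ = 0 ± 3i: zero real part.

center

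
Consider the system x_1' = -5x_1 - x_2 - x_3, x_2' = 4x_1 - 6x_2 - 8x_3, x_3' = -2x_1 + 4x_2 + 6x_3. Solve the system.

Coefficient matrix A = [[-5, -1, -1], [4, -6, -8], [-2, 4, 6]].
det(A - λI) = 0 gives eigenvalues λ = 2, -3, -4.
For λ=2: eigenvector (0,-1,1).
For λ=-3: eigenvector (-1,4,-2).
For λ=-4: eigenvector (1,-2,1).
General solution: C_1e^(2t)(0,-1,1) + C_2e^(-3t)(-1,4,-2) + C_3e^(-4t)(1,-2,1).

x_1(t) = -C_2e^(-3t) + C_3e^(-4t), x_2(t) = -C_1e^(2t) + 4C_2e^(-3t) - 2C_3e^(-4t), x_3(t) = C_1e^(2t) - 2C_2e^(-3t) + C_3e^(-4t)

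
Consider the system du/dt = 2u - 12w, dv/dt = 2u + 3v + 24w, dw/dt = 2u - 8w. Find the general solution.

u(t) = 3K_2e^(-2t) + 2K_3e^(-4t), v(t) = K_1e^(3t) - 6K_2e^(-2t) - 4K_3e^(-4t), w(t) = K_2e^(-2t) + K_3e^(-4t)

Coefficient matrix A = [[2, 0, -12], [2, 3, 24], [2, 0, -8]].
det(A - λI) = 0 gives eigenvalues λ = 3, -2, -4.
For λ=3: eigenvector (0,1,0).
For λ=-2: eigenvector (3,-6,1).
For λ=-4: eigenvector (2,-4,1).
General solution: K_1e^(3t)(0,1,0) + K_2e^(-2t)(3,-6,1) + K_3e^(-4t)(2,-4,1).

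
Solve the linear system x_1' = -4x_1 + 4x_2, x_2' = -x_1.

Coefficient matrix A = [[-4, 4], [-1, 0]].
Characteristic polynomial det(A - λI) = λ^2 + 4λ + 4 = 0.
Single eigenvalue λ = -2 with algebraic multiplicity 2.
Eigenvector v = (-2,-1); generalized eigenvector w with (A-λI)w=v is (3,1).
General solution: e^(-2t)[K_1·v + K_2·(t·v + w)].

x_1(t) = -2K_1e^(-2t) - 2K_2te^(-2t) + 3K_2e^(-2t), x_2(t) = -K_1e^(-2t) - K_2te^(-2t) + K_2e^(-2t)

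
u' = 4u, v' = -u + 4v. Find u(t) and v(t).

u(t) = -K_2e^(4t), v(t) = K_1e^(4t) + K_2te^(4t) + 2K_2e^(4t)

Coefficient matrix A = [[4, 0], [-1, 4]].
Characteristic polynomial det(A - λI) = λ^2 - 8λ + 16 = 0.
Single eigenvalue λ = 4 with algebraic multiplicity 2.
Eigenvector v = (0,1); generalized eigenvector w with (A-λI)w=v is (-1,2).
General solution: e^(4t)[K_1·v + K_2·(t·v + w)].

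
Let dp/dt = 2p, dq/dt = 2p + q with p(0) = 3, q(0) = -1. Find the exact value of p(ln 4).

A = [[2,0],[2,1]]; eigenvalues λ = 2, 1.
Eigenvectors: (-1,-2) for λ=2, (0,1) for λ=1.
From the initial condition, c_1 = -3, c_2 = -7.
p(ln 4) = (-3)(4^2)(-1) + (-7)(4^1)(0) = 48.

48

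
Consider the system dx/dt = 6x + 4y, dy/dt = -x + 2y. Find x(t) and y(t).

x(t) = -2c_1e^(4t) - 2c_2te^(4t) - c_2e^(4t), y(t) = c_1e^(4t) + c_2te^(4t)

Coefficient matrix A = [[6, 4], [-1, 2]].
Characteristic polynomial det(A - λI) = λ^2 - 8λ + 16 = 0.
Single eigenvalue λ = 4 with algebraic multiplicity 2.
Eigenvector v = (-2,1); generalized eigenvector w with (A-λI)w=v is (-1,0).
General solution: e^(4t)[c_1·v + c_2·(t·v + w)].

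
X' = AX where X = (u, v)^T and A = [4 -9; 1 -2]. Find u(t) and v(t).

u(t) = 3C_1e^(t) + 3C_2te^(t) + C_2e^(t), v(t) = C_1e^(t) + C_2te^(t)

Coefficient matrix A = [[4, -9], [1, -2]].
Characteristic polynomial det(A - λI) = λ^2 - 2λ + 1 = 0.
Single eigenvalue λ = 1 with algebraic multiplicity 2.
Eigenvector v = (3,1); generalized eigenvector w with (A-λI)w=v is (1,0).
General solution: e^(t)[C_1·v + C_2·(t·v + w)].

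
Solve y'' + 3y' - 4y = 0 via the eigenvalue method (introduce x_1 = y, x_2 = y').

y(t) = c_1e^(-4t) + c_2e^(t)

Let x_1 = y, x_2 = y'. Then x_1' = x_2 and x_2' = 4x_1 - 3x_2.
A = [[0,1],[4,-3]]; det(A-λI) = λ^2 + 3λ - 4.
Eigenvalues λ = -4, 1 with eigenvectors (1,-4), (1,1).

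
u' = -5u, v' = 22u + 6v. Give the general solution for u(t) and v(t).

Coefficient matrix A = [[-5, 0], [22, 6]].
Characteristic polynomial det(A - λI) = λ^2 - λ - 30 = 0.
Eigenvalues λ = -5, 6.
For λ=-5: (A-λI) row 2 is [22, 11], so an eigenvector is (1, -2).
For λ=6: (A-λI) row 1 is [-11, 0], so an eigenvector is (0, 1).
General solution: C_1e^(-5t)(1,-2) + C_2e^(6t)(0,1).

u(t) = C_1e^(-5t), v(t) = -2C_1e^(-5t) + C_2e^(6t)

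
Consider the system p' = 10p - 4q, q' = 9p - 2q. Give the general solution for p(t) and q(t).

Coefficient matrix A = [[10, -4], [9, -2]].
Characteristic polynomial det(A - λI) = λ^2 - 8λ + 16 = 0.
Single eigenvalue λ = 4 with algebraic multiplicity 2.
Eigenvector v = (2,3); generalized eigenvector w with (A-λI)w=v is (-1,-2).
General solution: e^(4t)[K_1·v + K_2·(t·v + w)].

p(t) = 2K_1e^(4t) + 2K_2te^(4t) - K_2e^(4t), q(t) = 3K_1e^(4t) + 3K_2te^(4t) - 2K_2e^(4t)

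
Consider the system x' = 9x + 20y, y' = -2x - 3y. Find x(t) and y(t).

x(t) = 3K_1e^(3t)sin(2t) + K_1e^(3t)cos(2t) + K_2e^(3t)sin(2t) - 3K_2e^(3t)cos(2t), y(t) = -K_1e^(3t)sin(2t) + K_2e^(3t)cos(2t)

Coefficient matrix A = [[9, 20], [-2, -3]].
Characteristic polynomial det(A - λI) = λ^2 - 6λ + 13 = 0.
Eigenvalues λ = 3 ± 2i (complex conjugate pair).
For λ=3+2i: an eigenvector is (1,0) - i(3,-1) = (1 - 3i, 0 + i).
A real fundamental pair from Re and Im of e^((3+2i)t)v: X_1 = e^(3t)(cos(2t)·(1,0) + sin(2t)·(3,-1)), X_2 = e^(3t)(sin(2t)·(1,0) - cos(2t)·(3,-1)).
General solution: K_1X_1 + K_2X_2.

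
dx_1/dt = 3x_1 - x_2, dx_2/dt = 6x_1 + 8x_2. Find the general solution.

x_1(t) = -C_1e^(5t) + C_2e^(6t), x_2(t) = 2C_1e^(5t) - 3C_2e^(6t)

Coefficient matrix A = [[3, -1], [6, 8]].
Characteristic polynomial det(A - λI) = λ^2 - 11λ + 30 = 0.
Eigenvalues λ = 5, 6.
For λ=5: (A-λI) row 1 is [-2, -1], so an eigenvector is (-1, 2).
For λ=6: (A-λI) row 1 is [-3, -1], so an eigenvector is (1, -3).
General solution: C_1e^(5t)(-1,2) + C_2e^(6t)(1,-3).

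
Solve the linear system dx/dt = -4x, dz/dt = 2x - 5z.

Coefficient matrix A = [[-4, 0], [2, -5]].
Characteristic polynomial det(A - λI) = λ^2 + 9λ + 20 = 0.
Eigenvalues λ = -4, -5.
For λ=-4: (A-λI) row 2 is [2, -1], so an eigenvector is (1, 2).
For λ=-5: (A-λI) row 1 is [1, 0], so an eigenvector is (0, -1).
General solution: K_1e^(-4t)(1,2) + K_2e^(-5t)(0,-1).

x(t) = K_1e^(-4t), z(t) = 2K_1e^(-4t) - K_2e^(-5t)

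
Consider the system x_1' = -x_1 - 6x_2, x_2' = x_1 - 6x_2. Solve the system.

Coefficient matrix A = [[-1, -6], [1, -6]].
Characteristic polynomial det(A - λI) = λ^2 + 7λ + 12 = 0.
Eigenvalues λ = -4, -3.
For λ=-4: (A-λI) row 1 is [3, -6], so an eigenvector is (2, 1).
For λ=-3: (A-λI) row 1 is [2, -6], so an eigenvector is (-3, -1).
General solution: K_1e^(-4t)(2,1) + K_2e^(-3t)(-3,-1).

x_1(t) = 2K_1e^(-4t) - 3K_2e^(-3t), x_2(t) = K_1e^(-4t) - K_2e^(-3t)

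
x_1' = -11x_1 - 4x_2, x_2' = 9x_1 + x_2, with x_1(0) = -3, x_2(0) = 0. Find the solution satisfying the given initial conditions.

Coefficient matrix A = [[-11, -4], [9, 1]].
Characteristic polynomial det(A - λI) = λ^2 + 10λ + 25 = 0.
Single eigenvalue λ = -5 with algebraic multiplicity 2.
Eigenvector v = (2,-3); generalized eigenvector w with (A-λI)w=v is (-1,1).
General solution: e^(-5t)[c_1·v + c_2·(t·v + w)].
Applying x_1(0)=-3, x_2(0)=0 gives c_1=3, c_2=9.

x_1(t) = 18te^(-5t) - 3e^(-5t), x_2(t) = -27te^(-5t)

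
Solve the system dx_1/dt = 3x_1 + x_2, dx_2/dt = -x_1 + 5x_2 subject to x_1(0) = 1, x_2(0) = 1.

Coefficient matrix A = [[3, 1], [-1, 5]].
Characteristic polynomial det(A - λI) = λ^2 - 8λ + 16 = 0.
Single eigenvalue λ = 4 with algebraic multiplicity 2.
Eigenvector v = (1,1); generalized eigenvector w with (A-λI)w=v is (1,2).
General solution: e^(4t)[c_1·v + c_2·(t·v + w)].
Applying x_1(0)=1, x_2(0)=1 gives c_1=1, c_2=0.

x_1(t) = e^(4t), x_2(t) = e^(4t)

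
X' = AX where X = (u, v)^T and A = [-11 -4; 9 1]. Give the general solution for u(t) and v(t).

u(t) = -2c_1e^(-5t) - 2c_2te^(-5t) + c_2e^(-5t), v(t) = 3c_1e^(-5t) + 3c_2te^(-5t) - c_2e^(-5t)

Coefficient matrix A = [[-11, -4], [9, 1]].
Characteristic polynomial det(A - λI) = λ^2 + 10λ + 25 = 0.
Single eigenvalue λ = -5 with algebraic multiplicity 2.
Eigenvector v = (-2,3); generalized eigenvector w with (A-λI)w=v is (1,-1).
General solution: e^(-5t)[c_1·v + c_2·(t·v + w)].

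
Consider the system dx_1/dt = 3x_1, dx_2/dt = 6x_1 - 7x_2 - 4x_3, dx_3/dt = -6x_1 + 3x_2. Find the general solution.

x_1(t) = c_3e^(3t), x_2(t) = 4c_1e^(-4t) + c_2e^(-3t) + c_3e^(3t), x_3(t) = -3c_1e^(-4t) - c_2e^(-3t) - c_3e^(3t)

Coefficient matrix A = [[3, 0, 0], [6, -7, -4], [-6, 3, 0]].
det(A - λI) = 0 gives eigenvalues λ = -4, -3, 3.
For λ=-4: eigenvector (0,4,-3).
For λ=-3: eigenvector (0,1,-1).
For λ=3: eigenvector (1,1,-1).
General solution: c_1e^(-4t)(0,4,-3) + c_2e^(-3t)(0,1,-1) + c_3e^(3t)(1,1,-1).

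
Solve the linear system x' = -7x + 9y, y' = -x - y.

x(t) = -3c_1e^(-4t) - 3c_2te^(-4t) - 2c_2e^(-4t), y(t) = -c_1e^(-4t) - c_2te^(-4t) - c_2e^(-4t)

Coefficient matrix A = [[-7, 9], [-1, -1]].
Characteristic polynomial det(A - λI) = λ^2 + 8λ + 16 = 0.
Single eigenvalue λ = -4 with algebraic multiplicity 2.
Eigenvector v = (-3,-1); generalized eigenvector w with (A-λI)w=v is (-2,-1).
General solution: e^(-4t)[c_1·v + c_2·(t·v + w)].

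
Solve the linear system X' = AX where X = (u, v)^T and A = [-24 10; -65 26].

Coefficient matrix A = [[-24, 10], [-65, 26]].
Characteristic polynomial det(A - λI) = λ^2 - 2λ + 26 = 0.
Eigenvalues λ = 1 ± 5i (complex conjugate pair).
For λ=1+5i: an eigenvector is (-1,-2) - i(1,3) = (-1 - i, -2 - 3i).
A real fundamental pair from Re and Im of e^((1+5i)t)v: X_1 = e^(t)(cos(5t)·(-1,-2) + sin(5t)·(1,3)), X_2 = e^(t)(sin(5t)·(-1,-2) - cos(5t)·(1,3)).
General solution: C_1X_1 + C_2X_2.

u(t) = C_1e^(t)sin(5t) - C_1e^(t)cos(5t) - C_2e^(t)sin(5t) - C_2e^(t)cos(5t), v(t) = 3C_1e^(t)sin(5t) - 2C_1e^(t)cos(5t) - 2C_2e^(t)sin(5t) - 3C_2e^(t)cos(5t)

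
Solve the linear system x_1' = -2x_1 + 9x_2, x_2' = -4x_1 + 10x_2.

Coefficient matrix A = [[-2, 9], [-4, 10]].
Characteristic polynomial det(A - λI) = λ^2 - 8λ + 16 = 0.
Single eigenvalue λ = 4 with algebraic multiplicity 2.
Eigenvector v = (3,2); generalized eigenvector w with (A-λI)w=v is (1,1).
General solution: e^(4t)[K_1·v + K_2·(t·v + w)].

x_1(t) = 3K_1e^(4t) + 3K_2te^(4t) + K_2e^(4t), x_2(t) = 2K_1e^(4t) + 2K_2te^(4t) + K_2e^(4t)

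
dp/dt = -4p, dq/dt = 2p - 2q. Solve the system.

Coefficient matrix A = [[-4, 0], [2, -2]].
Characteristic polynomial det(A - λI) = λ^2 + 6λ + 8 = 0.
Eigenvalues λ = -2, -4.
For λ=-2: (A-λI) row 1 is [-2, 0], so an eigenvector is (0, -1).
For λ=-4: (A-λI) row 2 is [2, 2], so an eigenvector is (1, -1).
General solution: c_1e^(-2t)(0,-1) + c_2e^(-4t)(1,-1).

p(t) = c_2e^(-4t), q(t) = -c_1e^(-2t) - c_2e^(-4t)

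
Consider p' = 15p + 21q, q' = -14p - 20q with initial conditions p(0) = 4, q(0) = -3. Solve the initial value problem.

Coefficient matrix A = [[15, 21], [-14, -20]].
Characteristic polynomial det(A - λI) = λ^2 + 5λ - 6 = 0.
Eigenvalues λ = 1, -6.
For λ=1: (A-λI) row 1 is [14, 21], so an eigenvector is (3, -2).
For λ=-6: (A-λI) row 1 is [21, 21], so an eigenvector is (1, -1).
General solution: K_1e^(t)(3,-2) + K_2e^(-6t)(1,-1).
Applying p(0)=4, q(0)=-3 gives K_1=1, K_2=1.

p(t) = 3e^(t) + e^(-6t), q(t) = -2e^(t) - e^(-6t)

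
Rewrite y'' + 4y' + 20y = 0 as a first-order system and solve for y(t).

Let x_1 = y, x_2 = y'. Then x_1' = x_2 and x_2' = -20x_1 - 4x_2.
A = [[0,1],[-20,-4]]; det(A-λI) = λ^2 + 4λ + 20.
Eigenvalues λ = -2 ± 4i.

y(t) = K_1e^(-2t)cos(4t) + K_2e^(-2t)sin(4t)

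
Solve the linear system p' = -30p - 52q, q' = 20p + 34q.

Coefficient matrix A = [[-30, -52], [20, 34]].
Characteristic polynomial det(A - λI) = λ^2 - 4λ + 20 = 0.
Eigenvalues λ = 2 ± 4i (complex conjugate pair).
For λ=2+4i: an eigenvector is (-2,1) - i(3,-2) = (-2 - 3i, 1 + 2i).
A real fundamental pair from Re and Im of e^((2+4i)t)v: X_1 = e^(2t)(cos(4t)·(-2,1) + sin(4t)·(3,-2)), X_2 = e^(2t)(sin(4t)·(-2,1) - cos(4t)·(3,-2)).
General solution: c_1X_1 + c_2X_2.

p(t) = 3c_1e^(2t)sin(4t) - 2c_1e^(2t)cos(4t) - 2c_2e^(2t)sin(4t) - 3c_2e^(2t)cos(4t), q(t) = -2c_1e^(2t)sin(4t) + c_1e^(2t)cos(4t) + c_2e^(2t)sin(4t) + 2c_2e^(2t)cos(4t)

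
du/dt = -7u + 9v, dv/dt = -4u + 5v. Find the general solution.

Coefficient matrix A = [[-7, 9], [-4, 5]].
Characteristic polynomial det(A - λI) = λ^2 + 2λ + 1 = 0.
Single eigenvalue λ = -1 with algebraic multiplicity 2.
Eigenvector v = (-3,-2); generalized eigenvector w with (A-λI)w=v is (-1,-1).
General solution: e^(-t)[C_1·v + C_2·(t·v + w)].

u(t) = -3C_1e^(-t) - 3C_2te^(-t) - C_2e^(-t), v(t) = -2C_1e^(-t) - 2C_2te^(-t) - C_2e^(-t)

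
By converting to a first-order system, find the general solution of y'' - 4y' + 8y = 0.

y(t) = c_1e^(2t)cos(2t) + c_2e^(2t)sin(2t)

Let x_1 = y, x_2 = y'. Then x_1' = x_2 and x_2' = -8x_1 + 4x_2.
A = [[0,1],[-8,4]]; det(A-λI) = λ^2 - 4λ + 8.
Eigenvalues λ = 2 ± 2i.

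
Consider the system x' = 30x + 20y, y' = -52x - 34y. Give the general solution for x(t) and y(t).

Coefficient matrix A = [[30, 20], [-52, -34]].
Characteristic polynomial det(A - λI) = λ^2 + 4λ + 20 = 0.
Eigenvalues λ = -2 ± 4i (complex conjugate pair).
For λ=-2+4i: an eigenvector is (1,-2) - i(-2,3) = (1 + 2i, -2 - 3i).
A real fundamental pair from Re and Im of e^((-2+4i)t)v: X_1 = e^(-2t)(cos(4t)·(1,-2) + sin(4t)·(-2,3)), X_2 = e^(-2t)(sin(4t)·(1,-2) - cos(4t)·(-2,3)).
General solution: K_1X_1 + K_2X_2.

x(t) = -2K_1e^(-2t)sin(4t) + K_1e^(-2t)cos(4t) + K_2e^(-2t)sin(4t) + 2K_2e^(-2t)cos(4t), y(t) = 3K_1e^(-2t)sin(4t) - 2K_1e^(-2t)cos(4t) - 2K_2e^(-2t)sin(4t) - 3K_2e^(-2t)cos(4t)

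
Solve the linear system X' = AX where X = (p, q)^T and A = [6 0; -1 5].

p(t) = c_2e^(6t), q(t) = c_1e^(5t) - c_2e^(6t)

Coefficient matrix A = [[6, 0], [-1, 5]].
Characteristic polynomial det(A - λI) = λ^2 - 11λ + 30 = 0.
Eigenvalues λ = 5, 6.
For λ=5: (A-λI) row 1 is [1, 0], so an eigenvector is (0, 1).
For λ=6: (A-λI) row 2 is [-1, -1], so an eigenvector is (1, -1).
General solution: c_1e^(5t)(0,1) + c_2e^(6t)(1,-1).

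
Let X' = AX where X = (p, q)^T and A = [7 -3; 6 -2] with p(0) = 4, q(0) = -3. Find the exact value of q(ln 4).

2760

A = [[7,-3],[6,-2]]; eigenvalues λ = 1, 4.
Eigenvectors: (1,2) for λ=1, (-1,-1) for λ=4.
From the initial condition, c_1 = -7, c_2 = -11.
q(ln 4) = (-7)(4^1)(2) + (-11)(4^4)(-1) = 2760.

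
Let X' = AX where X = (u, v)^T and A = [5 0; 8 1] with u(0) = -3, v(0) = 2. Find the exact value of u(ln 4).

-3072

A = [[5,0],[8,1]]; eigenvalues λ = 5, 1.
Eigenvectors: (1,2) for λ=5, (0,-1) for λ=1.
From the initial condition, c_1 = -3, c_2 = -8.
u(ln 4) = (-3)(4^5)(1) + (-8)(4^1)(0) = -3072.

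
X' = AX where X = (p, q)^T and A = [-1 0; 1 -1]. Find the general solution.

p(t) = C_2e^(-t), q(t) = C_1e^(-t) + C_2te^(-t) - C_2e^(-t)

Coefficient matrix A = [[-1, 0], [1, -1]].
Characteristic polynomial det(A - λI) = λ^2 + 2λ + 1 = 0.
Single eigenvalue λ = -1 with algebraic multiplicity 2.
Eigenvector v = (0,1); generalized eigenvector w with (A-λI)w=v is (1,-1).
General solution: e^(-t)[C_1·v + C_2·(t·v + w)].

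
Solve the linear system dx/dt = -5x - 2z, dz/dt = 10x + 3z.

x(t) = C_1e^(-t)sin(2t) - C_2e^(-t)cos(2t), z(t) = -2C_1e^(-t)sin(2t) - C_1e^(-t)cos(2t) - C_2e^(-t)sin(2t) + 2C_2e^(-t)cos(2t)

Coefficient matrix A = [[-5, -2], [10, 3]].
Characteristic polynomial det(A - λI) = λ^2 + 2λ + 5 = 0.
Eigenvalues λ = -1 ± 2i (complex conjugate pair).
For λ=-1+2i: an eigenvector is (0,-1) - i(1,-2) = (0 - i, -1 + 2i).
A real fundamental pair from Re and Im of e^((-1+2i)t)v: X_1 = e^(-t)(cos(2t)·(0,-1) + sin(2t)·(1,-2)), X_2 = e^(-t)(sin(2t)·(0,-1) - cos(2t)·(1,-2)).
General solution: C_1X_1 + C_2X_2.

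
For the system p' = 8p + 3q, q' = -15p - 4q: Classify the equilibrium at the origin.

unstable spiral

A = [[8,3],[-15,-4]]; det(A-λI) = λ^2 - 4λ + 13.
λ = 2 ± 3i: positive real part.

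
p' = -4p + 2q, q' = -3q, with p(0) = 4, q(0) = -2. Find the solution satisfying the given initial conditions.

p(t) = -4e^(-3t) + 8e^(-4t), q(t) = -2e^(-3t)

Coefficient matrix A = [[-4, 2], [0, -3]].
Characteristic polynomial det(A - λI) = λ^2 + 7λ + 12 = 0.
Eigenvalues λ = -3, -4.
For λ=-3: (A-λI) row 1 is [-1, 2], so an eigenvector is (-2, -1).
For λ=-4: (A-λI) row 1 is [0, 2], so an eigenvector is (1, 0).
General solution: c_1e^(-3t)(-2,-1) + c_2e^(-4t)(1,0).
Applying p(0)=4, q(0)=-2 gives c_1=2, c_2=8.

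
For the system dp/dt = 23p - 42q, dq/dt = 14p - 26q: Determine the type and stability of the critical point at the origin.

saddle

A = [[23,-42],[14,-26]]; det(A-λI) = λ^2 + 3λ - 10.
λ = -5, 2: opposite signs.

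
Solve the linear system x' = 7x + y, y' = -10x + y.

Coefficient matrix A = [[7, 1], [-10, 1]].
Characteristic polynomial det(A - λI) = λ^2 - 8λ + 17 = 0.
Eigenvalues λ = 4 ± i (complex conjugate pair).
For λ=4+i: an eigenvector is (1,-3) - i(0,-1) = (1, -3 + i).
A real fundamental pair from Re and Im of e^((4+i)t)v: X_1 = e^(4t)(cos(t)·(1,-3) + sin(t)·(0,-1)), X_2 = e^(4t)(sin(t)·(1,-3) - cos(t)·(0,-1)).
General solution: C_1X_1 + C_2X_2.

x(t) = C_1e^(4t)cos(t) + C_2e^(4t)sin(t), y(t) = -C_1e^(4t)sin(t) - 3C_1e^(4t)cos(t) - 3C_2e^(4t)sin(t) + C_2e^(4t)cos(t)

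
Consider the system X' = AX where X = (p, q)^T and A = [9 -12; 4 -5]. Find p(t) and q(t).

Coefficient matrix A = [[9, -12], [4, -5]].
Characteristic polynomial det(A - λI) = λ^2 - 4λ + 3 = 0.
Eigenvalues λ = 3, 1.
For λ=3: (A-λI) row 1 is [6, -12], so an eigenvector is (2, 1).
For λ=1: (A-λI) row 1 is [8, -12], so an eigenvector is (-3, -2).
General solution: c_1e^(3t)(2,1) + c_2e^(t)(-3,-2).

p(t) = 2c_1e^(3t) - 3c_2e^(t), q(t) = c_1e^(3t) - 2c_2e^(t)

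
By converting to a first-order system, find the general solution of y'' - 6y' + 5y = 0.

y(t) = C_1e^(t) + C_2e^(5t)

Let x_1 = y, x_2 = y'. Then x_1' = x_2 and x_2' = -5x_1 + 6x_2.
A = [[0,1],[-5,6]]; det(A-λI) = λ^2 - 6λ + 5.
Eigenvalues λ = 1, 5 with eigenvectors (1,1), (1,5).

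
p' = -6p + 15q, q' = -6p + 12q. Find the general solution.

p(t) = C_1e^(3t)sin(3t) - 2C_1e^(3t)cos(3t) - 2C_2e^(3t)sin(3t) - C_2e^(3t)cos(3t), q(t) = C_1e^(3t)sin(3t) - C_1e^(3t)cos(3t) - C_2e^(3t)sin(3t) - C_2e^(3t)cos(3t)

Coefficient matrix A = [[-6, 15], [-6, 12]].
Characteristic polynomial det(A - λI) = λ^2 - 6λ + 18 = 0.
Eigenvalues λ = 3 ± 3i (complex conjugate pair).
For λ=3+3i: an eigenvector is (-2,-1) - i(1,1) = (-2 - i, -1 - i).
A real fundamental pair from Re and Im of e^((3+3i)t)v: X_1 = e^(3t)(cos(3t)·(-2,-1) + sin(3t)·(1,1)), X_2 = e^(3t)(sin(3t)·(-2,-1) - cos(3t)·(1,1)).
General solution: C_1X_1 + C_2X_2.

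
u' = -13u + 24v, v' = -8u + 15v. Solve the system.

Coefficient matrix A = [[-13, 24], [-8, 15]].
Characteristic polynomial det(A - λI) = λ^2 - 2λ - 3 = 0.
Eigenvalues λ = -1, 3.
For λ=-1: (A-λI) row 1 is [-12, 24], so an eigenvector is (2, 1).
For λ=3: (A-λI) row 1 is [-16, 24], so an eigenvector is (3, 2).
General solution: c_1e^(-t)(2,1) + c_2e^(3t)(3,2).

u(t) = 2c_1e^(-t) + 3c_2e^(3t), v(t) = c_1e^(-t) + 2c_2e^(3t)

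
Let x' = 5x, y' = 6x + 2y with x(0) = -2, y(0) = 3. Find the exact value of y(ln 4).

-3984

A = [[5,0],[6,2]]; eigenvalues λ = 2, 5.
Eigenvectors: (0,1) for λ=2, (1,2) for λ=5.
From the initial condition, c_1 = 7, c_2 = -2.
y(ln 4) = (7)(4^2)(1) + (-2)(4^5)(2) = -3984.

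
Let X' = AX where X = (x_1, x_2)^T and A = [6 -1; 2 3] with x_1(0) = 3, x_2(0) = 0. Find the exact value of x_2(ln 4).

A = [[6,-1],[2,3]]; eigenvalues λ = 5, 4.
Eigenvectors: (1,1) for λ=5, (1,2) for λ=4.
From the initial condition, c_1 = 6, c_2 = -3.
x_2(ln 4) = (6)(4^5)(1) + (-3)(4^4)(2) = 4608.

4608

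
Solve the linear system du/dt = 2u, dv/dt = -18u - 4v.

u(t) = -K_2e^(2t), v(t) = -K_1e^(-4t) + 3K_2e^(2t)

Coefficient matrix A = [[2, 0], [-18, -4]].
Characteristic polynomial det(A - λI) = λ^2 + 2λ - 8 = 0.
Eigenvalues λ = -4, 2.
For λ=-4: (A-λI) row 1 is [6, 0], so an eigenvector is (0, -1).
For λ=2: (A-λI) row 2 is [-18, -6], so an eigenvector is (-1, 3).
General solution: K_1e^(-4t)(0,-1) + K_2e^(2t)(-1,3).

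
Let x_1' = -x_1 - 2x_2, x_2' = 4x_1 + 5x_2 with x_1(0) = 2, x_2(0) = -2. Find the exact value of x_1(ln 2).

A = [[-1,-2],[4,5]]; eigenvalues λ = 3, 1.
Eigenvectors: (1,-2) for λ=3, (-1,1) for λ=1.
From the initial condition, c_1 = 0, c_2 = -2.
x_1(ln 2) = (0)(2^3)(1) + (-2)(2^1)(-1) = 4.

4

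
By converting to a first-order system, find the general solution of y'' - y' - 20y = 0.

y(t) = c_1e^(-4t) + c_2e^(5t)

Let x_1 = y, x_2 = y'. Then x_1' = x_2 and x_2' = 20x_1 + x_2.
A = [[0,1],[20,1]]; det(A-λI) = λ^2 - λ - 20.
Eigenvalues λ = -4, 5 with eigenvectors (1,-4), (1,5).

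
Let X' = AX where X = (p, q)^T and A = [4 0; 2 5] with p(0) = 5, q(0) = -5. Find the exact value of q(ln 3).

405

A = [[4,0],[2,5]]; eigenvalues λ = 5, 4.
Eigenvectors: (0,-1) for λ=5, (1,-2) for λ=4.
From the initial condition, c_1 = -5, c_2 = 5.
q(ln 3) = (-5)(3^5)(-1) + (5)(3^4)(-2) = 405.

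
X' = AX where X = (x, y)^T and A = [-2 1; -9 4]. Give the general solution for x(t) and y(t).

x(t) = -c_1e^(t) - c_2te^(t), y(t) = -3c_1e^(t) - 3c_2te^(t) - c_2e^(t)

Coefficient matrix A = [[-2, 1], [-9, 4]].
Characteristic polynomial det(A - λI) = λ^2 - 2λ + 1 = 0.
Single eigenvalue λ = 1 with algebraic multiplicity 2.
Eigenvector v = (-1,-3); generalized eigenvector w with (A-λI)w=v is (0,-1).
General solution: e^(t)[c_1·v + c_2·(t·v + w)].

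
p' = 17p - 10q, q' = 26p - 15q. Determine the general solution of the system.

p(t) = 2K_1e^(t)sin(2t) - K_1e^(t)cos(2t) - K_2e^(t)sin(2t) - 2K_2e^(t)cos(2t), q(t) = 3K_1e^(t)sin(2t) - 2K_1e^(t)cos(2t) - 2K_2e^(t)sin(2t) - 3K_2e^(t)cos(2t)

Coefficient matrix A = [[17, -10], [26, -15]].
Characteristic polynomial det(A - λI) = λ^2 - 2λ + 5 = 0.
Eigenvalues λ = 1 ± 2i (complex conjugate pair).
For λ=1+2i: an eigenvector is (-1,-2) - i(2,3) = (-1 - 2i, -2 - 3i).
A real fundamental pair from Re and Im of e^((1+2i)t)v: X_1 = e^(t)(cos(2t)·(-1,-2) + sin(2t)·(2,3)), X_2 = e^(t)(sin(2t)·(-1,-2) - cos(2t)·(2,3)).
General solution: K_1X_1 + K_2X_2.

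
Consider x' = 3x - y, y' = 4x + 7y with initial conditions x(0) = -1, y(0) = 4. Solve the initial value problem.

x(t) = -2te^(5t) - e^(5t), y(t) = 4te^(5t) + 4e^(5t)

Coefficient matrix A = [[3, -1], [4, 7]].
Characteristic polynomial det(A - λI) = λ^2 - 10λ + 25 = 0.
Single eigenvalue λ = 5 with algebraic multiplicity 2.
Eigenvector v = (-1,2); generalized eigenvector w with (A-λI)w=v is (0,1).
General solution: e^(5t)[K_1·v + K_2·(t·v + w)].
Applying x(0)=-1, y(0)=4 gives K_1=1, K_2=2.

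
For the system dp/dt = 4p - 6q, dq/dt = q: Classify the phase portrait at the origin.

unstable node

A = [[4,-6],[0,1]]; det(A-λI) = λ^2 - 5λ + 4.
λ = 4, 1: both positive.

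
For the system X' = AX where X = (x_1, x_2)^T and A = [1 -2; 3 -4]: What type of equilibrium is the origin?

stable node

A = [[1,-2],[3,-4]]; det(A-λI) = λ^2 + 3λ + 2.
λ = -2, -1: both negative.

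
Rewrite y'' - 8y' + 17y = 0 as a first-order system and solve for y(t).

y(t) = c_1e^(4t)cos(t) + c_2e^(4t)sin(t)

Let x_1 = y, x_2 = y'. Then x_1' = x_2 and x_2' = -17x_1 + 8x_2.
A = [[0,1],[-17,8]]; det(A-λI) = λ^2 - 8λ + 17.
Eigenvalues λ = 4 ± i.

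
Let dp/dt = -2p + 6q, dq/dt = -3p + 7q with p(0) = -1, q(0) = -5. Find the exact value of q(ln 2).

A = [[-2,6],[-3,7]]; eigenvalues λ = 1, 4.
Eigenvectors: (-2,-1) for λ=1, (1,1) for λ=4.
From the initial condition, c_1 = -4, c_2 = -9.
q(ln 2) = (-4)(2^1)(-1) + (-9)(2^4)(1) = -136.

-136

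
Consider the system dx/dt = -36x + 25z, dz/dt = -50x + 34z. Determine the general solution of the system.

Coefficient matrix A = [[-36, 25], [-50, 34]].
Characteristic polynomial det(A - λI) = λ^2 + 2λ + 26 = 0.
Eigenvalues λ = -1 ± 5i (complex conjugate pair).
For λ=-1+5i: an eigenvector is (2,3) - i(1,1) = (2 - i, 3 - i).
A real fundamental pair from Re and Im of e^((-1+5i)t)v: X_1 = e^(-t)(cos(5t)·(2,3) + sin(5t)·(1,1)), X_2 = e^(-t)(sin(5t)·(2,3) - cos(5t)·(1,1)).
General solution: c_1X_1 + c_2X_2.

x(t) = c_1e^(-t)sin(5t) + 2c_1e^(-t)cos(5t) + 2c_2e^(-t)sin(5t) - c_2e^(-t)cos(5t), z(t) = c_1e^(-t)sin(5t) + 3c_1e^(-t)cos(5t) + 3c_2e^(-t)sin(5t) - c_2e^(-t)cos(5t)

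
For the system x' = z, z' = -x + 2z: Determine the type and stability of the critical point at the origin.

unstable improper node

A = [[0,1],[-1,2]]; det(A-λI) = λ^2 - 2λ + 1.
repeated λ = 1 with a single eigenvector.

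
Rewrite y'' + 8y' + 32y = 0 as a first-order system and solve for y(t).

y(t) = C_1e^(-4t)cos(4t) + C_2e^(-4t)sin(4t)

Let x_1 = y, x_2 = y'. Then x_1' = x_2 and x_2' = -32x_1 - 8x_2.
A = [[0,1],[-32,-8]]; det(A-λI) = λ^2 + 8λ + 32.
Eigenvalues λ = -4 ± 4i.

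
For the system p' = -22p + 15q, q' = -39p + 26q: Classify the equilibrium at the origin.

A = [[-22,15],[-39,26]]; det(A-λI) = λ^2 - 4λ + 13.
λ = 2 ± 3i: positive real part.

unstable spiral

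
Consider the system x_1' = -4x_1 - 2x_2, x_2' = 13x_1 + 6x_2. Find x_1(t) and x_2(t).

x_1(t) = C_1e^(t)sin(t) + C_1e^(t)cos(t) + C_2e^(t)sin(t) - C_2e^(t)cos(t), x_2(t) = -2C_1e^(t)sin(t) - 3C_1e^(t)cos(t) - 3C_2e^(t)sin(t) + 2C_2e^(t)cos(t)

Coefficient matrix A = [[-4, -2], [13, 6]].
Characteristic polynomial det(A - λI) = λ^2 - 2λ + 2 = 0.
Eigenvalues λ = 1 ± i (complex conjugate pair).
For λ=1+i: an eigenvector is (1,-3) - i(1,-2) = (1 - i, -3 + 2i).
A real fundamental pair from Re and Im of e^((1+i)t)v: X_1 = e^(t)(cos(t)·(1,-3) + sin(t)·(1,-2)), X_2 = e^(t)(sin(t)·(1,-3) - cos(t)·(1,-2)).
General solution: C_1X_1 + C_2X_2.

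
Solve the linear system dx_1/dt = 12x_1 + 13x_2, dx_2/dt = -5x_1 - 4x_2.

x_1(t) = 2c_1e^(4t)sin(t) - 3c_1e^(4t)cos(t) - 3c_2e^(4t)sin(t) - 2c_2e^(4t)cos(t), x_2(t) = -c_1e^(4t)sin(t) + 2c_1e^(4t)cos(t) + 2c_2e^(4t)sin(t) + c_2e^(4t)cos(t)

Coefficient matrix A = [[12, 13], [-5, -4]].
Characteristic polynomial det(A - λI) = λ^2 - 8λ + 17 = 0.
Eigenvalues λ = 4 ± i (complex conjugate pair).
For λ=4+i: an eigenvector is (-3,2) - i(2,-1) = (-3 - 2i, 2 + i).
A real fundamental pair from Re and Im of e^((4+i)t)v: X_1 = e^(4t)(cos(t)·(-3,2) + sin(t)·(2,-1)), X_2 = e^(4t)(sin(t)·(-3,2) - cos(t)·(2,-1)).
General solution: c_1X_1 + c_2X_2.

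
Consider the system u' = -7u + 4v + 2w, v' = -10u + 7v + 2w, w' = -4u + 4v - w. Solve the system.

u(t) = C_1e^(-3t) + C_2e^(3t) + C_3e^(-t), v(t) = C_1e^(-3t) + 2C_2e^(3t) + C_3e^(-t), w(t) = C_2e^(3t) + C_3e^(-t)

Coefficient matrix A = [[-7, 4, 2], [-10, 7, 2], [-4, 4, -1]].
det(A - λI) = 0 gives eigenvalues λ = -3, 3, -1.
For λ=-3: eigenvector (1,1,0).
For λ=3: eigenvector (1,2,1).
For λ=-1: eigenvector (1,1,1).
General solution: C_1e^(-3t)(1,1,0) + C_2e^(3t)(1,2,1) + C_3e^(-t)(1,1,1).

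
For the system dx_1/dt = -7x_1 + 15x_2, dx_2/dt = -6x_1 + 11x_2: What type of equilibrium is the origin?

A = [[-7,15],[-6,11]]; det(A-λI) = λ^2 - 4λ + 13.
λ = 2 ± 3i: positive real part.

unstable spiral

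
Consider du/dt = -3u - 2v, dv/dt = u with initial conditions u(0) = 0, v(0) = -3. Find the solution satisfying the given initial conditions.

u(t) = 6e^(-t) - 6e^(-2t), v(t) = -6e^(-t) + 3e^(-2t)

Coefficient matrix A = [[-3, -2], [1, 0]].
Characteristic polynomial det(A - λI) = λ^2 + 3λ + 2 = 0.
Eigenvalues λ = -1, -2.
For λ=-1: (A-λI) row 1 is [-2, -2], so an eigenvector is (-1, 1).
For λ=-2: (A-λI) row 1 is [-1, -2], so an eigenvector is (2, -1).
General solution: K_1e^(-t)(-1,1) + K_2e^(-2t)(2,-1).
Applying u(0)=0, v(0)=-3 gives K_1=-6, K_2=-3.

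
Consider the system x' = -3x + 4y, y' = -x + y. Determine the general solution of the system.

Coefficient matrix A = [[-3, 4], [-1, 1]].
Characteristic polynomial det(A - λI) = λ^2 + 2λ + 1 = 0.
Single eigenvalue λ = -1 with algebraic multiplicity 2.
Eigenvector v = (2,1); generalized eigenvector w with (A-λI)w=v is (1,1).
General solution: e^(-t)[K_1·v + K_2·(t·v + w)].

x(t) = 2K_1e^(-t) + 2K_2te^(-t) + K_2e^(-t), y(t) = K_1e^(-t) + K_2te^(-t) + K_2e^(-t)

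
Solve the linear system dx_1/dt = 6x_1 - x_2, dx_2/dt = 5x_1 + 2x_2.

x_1(t) = K_1e^(4t)sin(t) - K_2e^(4t)cos(t), x_2(t) = 2K_1e^(4t)sin(t) - K_1e^(4t)cos(t) - K_2e^(4t)sin(t) - 2K_2e^(4t)cos(t)

Coefficient matrix A = [[6, -1], [5, 2]].
Characteristic polynomial det(A - λI) = λ^2 - 8λ + 17 = 0.
Eigenvalues λ = 4 ± i (complex conjugate pair).
For λ=4+i: an eigenvector is (0,-1) - i(1,2) = (0 - i, -1 - 2i).
A real fundamental pair from Re and Im of e^((4+i)t)v: X_1 = e^(4t)(cos(t)·(0,-1) + sin(t)·(1,2)), X_2 = e^(4t)(sin(t)·(0,-1) - cos(t)·(1,2)).
General solution: K_1X_1 + K_2X_2.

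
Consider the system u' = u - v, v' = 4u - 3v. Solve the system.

Coefficient matrix A = [[1, -1], [4, -3]].
Characteristic polynomial det(A - λI) = λ^2 + 2λ + 1 = 0.
Single eigenvalue λ = -1 with algebraic multiplicity 2.
Eigenvector v = (1,2); generalized eigenvector w with (A-λI)w=v is (1,1).
General solution: e^(-t)[K_1·v + K_2·(t·v + w)].

u(t) = K_1e^(-t) + K_2te^(-t) + K_2e^(-t), v(t) = 2K_1e^(-t) + 2K_2te^(-t) + K_2e^(-t)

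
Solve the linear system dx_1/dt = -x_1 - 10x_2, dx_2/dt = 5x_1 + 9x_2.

Coefficient matrix A = [[-1, -10], [5, 9]].
Characteristic polynomial det(A - λI) = λ^2 - 8λ + 41 = 0.
Eigenvalues λ = 4 ± 5i (complex conjugate pair).
For λ=4+5i: an eigenvector is (1,0) - i(-1,1) = (1 + i, 0 - i).
A real fundamental pair from Re and Im of e^((4+5i)t)v: X_1 = e^(4t)(cos(5t)·(1,0) + sin(5t)·(-1,1)), X_2 = e^(4t)(sin(5t)·(1,0) - cos(5t)·(-1,1)).
General solution: K_1X_1 + K_2X_2.

x_1(t) = -K_1e^(4t)sin(5t) + K_1e^(4t)cos(5t) + K_2e^(4t)sin(5t) + K_2e^(4t)cos(5t), x_2(t) = K_1e^(4t)sin(5t) - K_2e^(4t)cos(5t)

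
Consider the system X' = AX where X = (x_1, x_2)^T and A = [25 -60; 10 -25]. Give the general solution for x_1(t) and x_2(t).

Coefficient matrix A = [[25, -60], [10, -25]].
Characteristic polynomial det(A - λI) = λ^2 - 25 = 0.
Eigenvalues λ = 5, -5.
For λ=5: (A-λI) row 1 is [20, -60], so an eigenvector is (3, 1).
For λ=-5: (A-λI) row 1 is [30, -60], so an eigenvector is (-2, -1).
General solution: c_1e^(5t)(3,1) + c_2e^(-5t)(-2,-1).

x_1(t) = 3c_1e^(5t) - 2c_2e^(-5t), x_2(t) = c_1e^(5t) - c_2e^(-5t)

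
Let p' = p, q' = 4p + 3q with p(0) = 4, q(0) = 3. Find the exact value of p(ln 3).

12

A = [[1,0],[4,3]]; eigenvalues λ = 1, 3.
Eigenvectors: (-1,2) for λ=1, (0,-1) for λ=3.
From the initial condition, c_1 = -4, c_2 = -11.
p(ln 3) = (-4)(3^1)(-1) + (-11)(3^3)(0) = 12.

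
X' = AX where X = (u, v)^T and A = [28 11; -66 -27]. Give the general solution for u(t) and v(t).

u(t) = c_1e^(6t) - c_2e^(-5t), v(t) = -2c_1e^(6t) + 3c_2e^(-5t)

Coefficient matrix A = [[28, 11], [-66, -27]].
Characteristic polynomial det(A - λI) = λ^2 - λ - 30 = 0.
Eigenvalues λ = 6, -5.
For λ=6: (A-λI) row 1 is [22, 11], so an eigenvector is (1, -2).
For λ=-5: (A-λI) row 1 is [33, 11], so an eigenvector is (-1, 3).
General solution: c_1e^(6t)(1,-2) + c_2e^(-5t)(-1,3).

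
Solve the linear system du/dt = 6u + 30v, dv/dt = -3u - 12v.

Coefficient matrix A = [[6, 30], [-3, -12]].
Characteristic polynomial det(A - λI) = λ^2 + 6λ + 18 = 0.
Eigenvalues λ = -3 ± 3i (complex conjugate pair).
For λ=-3+3i: an eigenvector is (-3,1) - i(1,0) = (-3 - i, 1).
A real fundamental pair from Re and Im of e^((-3+3i)t)v: X_1 = e^(-3t)(cos(3t)·(-3,1) + sin(3t)·(1,0)), X_2 = e^(-3t)(sin(3t)·(-3,1) - cos(3t)·(1,0)).
General solution: c_1X_1 + c_2X_2.

u(t) = c_1e^(-3t)sin(3t) - 3c_1e^(-3t)cos(3t) - 3c_2e^(-3t)sin(3t) - c_2e^(-3t)cos(3t), v(t) = c_1e^(-3t)cos(3t) + c_2e^(-3t)sin(3t)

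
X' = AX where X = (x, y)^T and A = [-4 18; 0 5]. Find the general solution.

x(t) = C_1e^(-4t) - 2C_2e^(5t), y(t) = -C_2e^(5t)

Coefficient matrix A = [[-4, 18], [0, 5]].
Characteristic polynomial det(A - λI) = λ^2 - λ - 20 = 0.
Eigenvalues λ = -4, 5.
For λ=-4: (A-λI) row 1 is [0, 18], so an eigenvector is (1, 0).
For λ=5: (A-λI) row 1 is [-9, 18], so an eigenvector is (-2, -1).
General solution: C_1e^(-4t)(1,0) + C_2e^(5t)(-2,-1).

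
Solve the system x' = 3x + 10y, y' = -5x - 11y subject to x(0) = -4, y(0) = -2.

x(t) = -48e^(-4t)sin(t) - 4e^(-4t)cos(t), y(t) = 34e^(-4t)sin(t) - 2e^(-4t)cos(t)

Coefficient matrix A = [[3, 10], [-5, -11]].
Characteristic polynomial det(A - λI) = λ^2 + 8λ + 17 = 0.
Eigenvalues λ = -4 ± i (complex conjugate pair).
For λ=-4+i: an eigenvector is (-1,1) - i(3,-2) = (-1 - 3i, 1 + 2i).
A real fundamental pair from Re and Im of e^((-4+i)t)v: X_1 = e^(-4t)(cos(t)·(-1,1) + sin(t)·(3,-2)), X_2 = e^(-4t)(sin(t)·(-1,1) - cos(t)·(3,-2)).
General solution: K_1X_1 + K_2X_2.
Applying x(0)=-4, y(0)=-2 gives K_1=-14, K_2=6.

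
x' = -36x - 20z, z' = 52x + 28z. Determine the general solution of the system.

x(t) = -2K_1e^(-4t)sin(4t) - K_1e^(-4t)cos(4t) - K_2e^(-4t)sin(4t) + 2K_2e^(-4t)cos(4t), z(t) = 3K_1e^(-4t)sin(4t) + 2K_1e^(-4t)cos(4t) + 2K_2e^(-4t)sin(4t) - 3K_2e^(-4t)cos(4t)

Coefficient matrix A = [[-36, -20], [52, 28]].
Characteristic polynomial det(A - λI) = λ^2 + 8λ + 32 = 0.
Eigenvalues λ = -4 ± 4i (complex conjugate pair).
For λ=-4+4i: an eigenvector is (-1,2) - i(-2,3) = (-1 + 2i, 2 - 3i).
A real fundamental pair from Re and Im of e^((-4+4i)t)v: X_1 = e^(-4t)(cos(4t)·(-1,2) + sin(4t)·(-2,3)), X_2 = e^(-4t)(sin(4t)·(-1,2) - cos(4t)·(-2,3)).
General solution: K_1X_1 + K_2X_2.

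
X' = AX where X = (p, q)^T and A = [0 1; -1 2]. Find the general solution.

Coefficient matrix A = [[0, 1], [-1, 2]].
Characteristic polynomial det(A - λI) = λ^2 - 2λ + 1 = 0.
Single eigenvalue λ = 1 with algebraic multiplicity 2.
Eigenvector v = (1,1); generalized eigenvector w with (A-λI)w=v is (-3,-2).
General solution: e^(t)[C_1·v + C_2·(t·v + w)].

p(t) = C_1e^(t) + C_2te^(t) - 3C_2e^(t), q(t) = C_1e^(t) + C_2te^(t) - 2C_2e^(t)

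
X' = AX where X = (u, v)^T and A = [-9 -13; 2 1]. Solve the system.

u(t) = 3C_1e^(-4t)sin(t) + 2C_1e^(-4t)cos(t) + 2C_2e^(-4t)sin(t) - 3C_2e^(-4t)cos(t), v(t) = -C_1e^(-4t)sin(t) - C_1e^(-4t)cos(t) - C_2e^(-4t)sin(t) + C_2e^(-4t)cos(t)

Coefficient matrix A = [[-9, -13], [2, 1]].
Characteristic polynomial det(A - λI) = λ^2 + 8λ + 17 = 0.
Eigenvalues λ = -4 ± i (complex conjugate pair).
For λ=-4+i: an eigenvector is (2,-1) - i(3,-1) = (2 - 3i, -1 + i).
A real fundamental pair from Re and Im of e^((-4+i)t)v: X_1 = e^(-4t)(cos(t)·(2,-1) + sin(t)·(3,-1)), X_2 = e^(-4t)(sin(t)·(2,-1) - cos(t)·(3,-1)).
General solution: C_1X_1 + C_2X_2.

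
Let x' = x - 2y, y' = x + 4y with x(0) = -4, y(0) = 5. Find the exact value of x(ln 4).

-352

A = [[1,-2],[1,4]]; eigenvalues λ = 2, 3.
Eigenvectors: (2,-1) for λ=2, (1,-1) for λ=3.
From the initial condition, c_1 = 1, c_2 = -6.
x(ln 4) = (1)(4^2)(2) + (-6)(4^3)(1) = -352.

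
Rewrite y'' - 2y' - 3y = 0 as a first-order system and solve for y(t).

Let x_1 = y, x_2 = y'. Then x_1' = x_2 and x_2' = 3x_1 + 2x_2.
A = [[0,1],[3,2]]; det(A-λI) = λ^2 - 2λ - 3.
Eigenvalues λ = -1, 3 with eigenvectors (1,-1), (1,3).

y(t) = K_1e^(-t) + K_2e^(3t)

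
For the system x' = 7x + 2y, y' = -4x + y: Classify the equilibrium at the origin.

unstable node

A = [[7,2],[-4,1]]; det(A-λI) = λ^2 - 8λ + 15.
λ = 5, 3: both positive.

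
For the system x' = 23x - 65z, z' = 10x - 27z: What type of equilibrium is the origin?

stable spiral

A = [[23,-65],[10,-27]]; det(A-λI) = λ^2 + 4λ + 29.
λ = -2 ± 5i: negative real part.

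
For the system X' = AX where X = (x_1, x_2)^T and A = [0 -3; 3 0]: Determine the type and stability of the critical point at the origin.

center

A = [[0,-3],[3,0]]; det(A-λI) = λ^2 + 9.
λ = 0 ± 3i: zero real part.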